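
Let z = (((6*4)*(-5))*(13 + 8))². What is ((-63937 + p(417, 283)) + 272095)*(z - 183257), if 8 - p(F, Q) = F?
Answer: 1281217791107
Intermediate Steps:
p(F, Q) = 8 - F
z = 6350400 (z = ((24*(-5))*21)² = (-120*21)² = (-2520)² = 6350400)
((-63937 + p(417, 283)) + 272095)*(z - 183257) = ((-63937 + (8 - 1*417)) + 272095)*(6350400 - 183257) = ((-63937 + (8 - 417)) + 272095)*6167143 = ((-63937 - 409) + 272095)*6167143 = (-64346 + 272095)*6167143 = 207749*6167143 = 1281217791107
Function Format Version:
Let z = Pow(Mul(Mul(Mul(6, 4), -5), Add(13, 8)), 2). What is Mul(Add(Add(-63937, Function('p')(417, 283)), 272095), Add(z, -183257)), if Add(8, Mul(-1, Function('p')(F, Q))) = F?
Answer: 1281217791107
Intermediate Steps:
Function('p')(F, Q) = Add(8, Mul(-1, F))
z = 6350400 (z = Pow(Mul(Mul(24, -5), 21), 2) = Pow(Mul(-120, 21), 2) = Pow(-2520, 2) = 6350400)
Mul(Add(Add(-63937, Function('p')(417, 283)), 272095), Add(z, -183257)) = Mul(Add(Add(-63937, Add(8, Mul(-1, 417))), 272095), Add(6350400, -183257)) = Mul(Add(Add(-63937, Add(8, -417)), 272095), 6167143) = Mul(Add(Add(-63937, -409), 272095), 6167143) = Mul(Add(-64346, 272095), 6167143) = Mul(207749, 6167143) = 1281217791107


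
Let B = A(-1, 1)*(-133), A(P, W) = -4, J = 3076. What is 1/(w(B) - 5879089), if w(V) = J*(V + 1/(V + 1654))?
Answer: -1093/4637222563 ≈ -2.3570e-7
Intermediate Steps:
B = 532 (B = -4*(-133) = 532)
w(V) = 3076*V + 3076/(1654 + V) (w(V) = 3076*(V + 1/(V + 1654)) = 3076*(V + 1/(1654 + V)) = 3076*V + 3076/(1654 + V))
1/(w(B) - 5879089) = 1/(3076*(1 + 532² + 1654*532)/(1654 + 532) - 5879089) = 1/(3076*(1 + 283024 + 879928)/2186 - 5879089) = 1/(3076*(1/2186)*1162953 - 5879089) = 1/(1788621714/1093 - 5879089) = 1/(-4637222563/1093) = -1093/4637222563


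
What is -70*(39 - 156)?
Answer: 8190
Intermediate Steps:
-70*(39 - 156) = -70*(-117) = 8190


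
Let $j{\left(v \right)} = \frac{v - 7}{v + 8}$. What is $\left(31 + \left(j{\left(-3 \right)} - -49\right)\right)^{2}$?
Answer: $6084$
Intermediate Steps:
$j{\left(v \right)} = \frac{-7 + v}{8 + v}$
$\left(31 + \left(j{\left(-3 \right)} - -49\right)\right)^{2} = \left(31 + \left(\frac{-7 - 3}{8 - 3} - -49\right)\right)^{2} = \left(31 + \left(\frac{1}{5} \left(-10\right) + 49\right)\right)^{2} = \left(31 + \left(-2 + 49\right)\right)^{2} = \left(31 + 47\right)^{2} = 78^{2} = 6084$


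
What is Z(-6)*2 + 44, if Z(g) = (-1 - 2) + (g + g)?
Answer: 14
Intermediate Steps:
Z(g) = -3 + 2*g
Z(-6)*2 + 44 = (-3 + 2*(-6))*2 + 44 = (-3 - 12)*2 + 44 = -15*2 + 44 = -30 + 44 = 14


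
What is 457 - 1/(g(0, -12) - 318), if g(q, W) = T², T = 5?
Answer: 133902/293 ≈ 457.00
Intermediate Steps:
g(q, W) = 25 (g(q, W) = 5² = 25)
457 - 1/(g(0, -12) - 318) = 457 - 1/(25 - 318) = 457 - 1/(-293) = 457 - 1*(-1/293) = 457 + 1/293 = 133902/293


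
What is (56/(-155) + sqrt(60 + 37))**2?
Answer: 2333561/24025 - 112*sqrt(97)/155 ≈ 90.014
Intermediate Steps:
(56/(-155) + sqrt(60 + 37))**2 = (56*(-1/155) + sqrt(97))**2 = (-56/155 + sqrt(97))**2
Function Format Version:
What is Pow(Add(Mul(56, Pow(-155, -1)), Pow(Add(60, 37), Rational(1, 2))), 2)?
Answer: Add(Rational(2333561, 24025), Mul(Rational(-112, 155), Pow(97, Rational(1, 2)))) ≈ 90.014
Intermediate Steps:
Pow(Add(Mul(56, Pow(-155, -1)), Pow(Add(60, 37), Rational(1, 2))), 2) = Pow(Add(Mul(56, Rational(-1, 155)), Pow(97, Rational(1, 2))), 2) = Pow(Add(Rational(-56, 155), Pow(97, Rational(1, 2))), 2)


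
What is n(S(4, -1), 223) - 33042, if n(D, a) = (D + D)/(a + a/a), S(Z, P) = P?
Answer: -3700705/112 ≈ -33042.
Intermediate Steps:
n(D, a) = 2*D/(1 + a) (n(D, a) = (2*D)/(a + 1) = (2*D)/(1 + a) = 2*D/(1 + a))
n(S(4, -1), 223) - 33042 = 2*(-1)/(1 + 223) - 33042 = 2*(-1)/224 - 33042 = 2*(-1)*(1/224) - 33042 = -1/112 - 33042 = -3700705/112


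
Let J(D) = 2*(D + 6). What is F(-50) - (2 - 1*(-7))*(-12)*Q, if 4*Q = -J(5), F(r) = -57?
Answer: -651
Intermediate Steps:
J(D) = 12 + 2*D (J(D) = 2*(6 + D) = 12 + 2*D)
Q = -11/2 (Q = (-(12 + 2*5))/4 = (-(12 + 10))/4 = (-1*22)/4 = (¼)*(-22) = -11/2 ≈ -5.5000)
F(-50) - (2 - 1*(-7))*(-12)*Q = -57 - (2 - 1*(-7))*(-12)*(-11)/2 = -57 - (2 + 7)*(-12)*(-11)/2 = -57 - 9*(-12)*(-11)/2 = -57 - (-108)*(-11)/2 = -57 - 1*594 = -57 - 594 = -651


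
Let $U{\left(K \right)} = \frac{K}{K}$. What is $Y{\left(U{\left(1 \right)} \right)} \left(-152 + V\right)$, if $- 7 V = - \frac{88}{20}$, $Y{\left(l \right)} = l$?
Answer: $- \frac{5298}{35} \approx -151.37$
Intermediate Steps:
$U{\left(K \right)} = 1$
$V = \frac{22}{35}$ ($V = - \frac{\left(-88\right) \frac{1}{20}}{7} = \left(- \frac{1}{7}\right) \left(- \frac{22}{5}\right) = \frac{22}{35} \approx 0.62857$)
$Y{\left(U{\left(1 \right)} \right)} \left(-152 + V\right) = 1 \left(-152 + \frac{22}{35}\right) = 1 \left(- \frac{5298}{35}\right) = - \frac{5298}{35}$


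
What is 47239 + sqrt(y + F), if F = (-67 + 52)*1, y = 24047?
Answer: 47239 + 4*sqrt(1502) ≈ 47394.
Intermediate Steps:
F = -15 (F = -15*1 = -15)
47239 + sqrt(y + F) = 47239 + sqrt(24047 - 15) = 47239 + sqrt(24032) = 47239 + 4*sqrt(1502)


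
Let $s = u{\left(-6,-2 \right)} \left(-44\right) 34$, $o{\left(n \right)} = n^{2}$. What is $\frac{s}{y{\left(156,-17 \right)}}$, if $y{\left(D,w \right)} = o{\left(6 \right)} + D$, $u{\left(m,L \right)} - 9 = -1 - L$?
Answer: $- \frac{935}{12} \approx -77.917$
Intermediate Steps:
$u{\left(m,L \right)} = 8 - L$ ($u{\left(m,L \right)} = 9 - \left(1 + L\right) = 8 - L$)
$y{\left(D,w \right)} = 36 + D$ ($y{\left(D,w \right)} = 6^{2} + D = 36 + D$)
$s = -14960$ ($s = \left(8 - -2\right) \left(-44\right) 34 = \left(8 + 2\right) \left(-44\right) 34 = 10 \left(-44\right) 34 = \left(-440\right) 34 = -14960$)
$\frac{s}{y{\left(156,-17 \right)}} = - \frac{14960}{36 + 156} = - \frac{14960}{192} = \left(-14960\right) \frac{1}{192} = - \frac{935}{12}$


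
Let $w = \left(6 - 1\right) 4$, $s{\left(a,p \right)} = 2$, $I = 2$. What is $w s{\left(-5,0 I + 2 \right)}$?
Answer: $40$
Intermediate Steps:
$w = 20$ ($w = 5 \cdot 4 = 20$)
$w s{\left(-5,0 I + 2 \right)} = 20 \cdot 2 = 40$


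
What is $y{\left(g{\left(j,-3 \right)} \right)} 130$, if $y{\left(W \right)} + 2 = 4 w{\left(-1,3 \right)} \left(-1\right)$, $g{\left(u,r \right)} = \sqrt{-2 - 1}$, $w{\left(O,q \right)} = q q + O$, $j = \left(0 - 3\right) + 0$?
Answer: $-4420$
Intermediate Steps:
$j = -3$ ($j = -3 + 0 = -3$)
$w{\left(O,q \right)} = O + q^{2}$ ($w{\left(O,q \right)} = q^{2} + O = O + q^{2}$)
$g{\left(u,r \right)} = i \sqrt{3}$ ($g{\left(u,r \right)} = \sqrt{-3} = i \sqrt{3}$)
$y{\left(W \right)} = -34$ ($y{\left(W \right)} = -2 + 4 \left(-1 + 3^{2}\right) \left(-1\right) = -2 + 4 \left(-1 + 9\right) \left(-1\right) = -2 + 4 \cdot 8 \left(-1\right) = -2 + 32 \left(-1\right) = -2 - 32 = -34$)
$y{\left(g{\left(j,-3 \right)} \right)} 130 = \left(-34\right) 130 = -4420$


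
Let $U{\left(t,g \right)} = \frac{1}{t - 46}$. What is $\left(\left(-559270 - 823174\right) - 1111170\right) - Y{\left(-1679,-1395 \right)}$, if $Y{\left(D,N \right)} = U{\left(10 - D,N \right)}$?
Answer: $- \frac{4097007803}{1643} \approx -2.4936 \cdot 10^{6}$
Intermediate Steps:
$U{\left(t,g \right)} = \frac{1}{-46 + t}$
$Y{\left(D,N \right)} = \frac{1}{-36 - D}$ ($Y{\left(D,N \right)} = \frac{1}{-46 - \left(-10 + D\right)} = \frac{1}{-36 - D}$)
$\left(\left(-559270 - 823174\right) - 1111170\right) - Y{\left(-1679,-1395 \right)} = \left(\left(-559270 - 823174\right) - 1111170\right) - - \frac{1}{36 - 1679} = \left(-1382444 - 1111170\right) - - \frac{1}{-1643} = -2493614 - \left(-1\right) \left(- \frac{1}{1643}\right) = -2493614 - \frac{1}{1643} = - \frac{4097007803}{1643}$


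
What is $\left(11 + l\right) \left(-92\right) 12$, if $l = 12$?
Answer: $-25392$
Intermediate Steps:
$\left(11 + l\right) \left(-92\right) 12 = \left(11 + 12\right) \left(-92\right) 12 = 23 \left(-92\right) 12 = \left(-2116\right) 12 = -25392$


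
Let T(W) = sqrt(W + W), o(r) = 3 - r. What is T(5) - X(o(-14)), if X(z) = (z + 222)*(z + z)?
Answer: -8126 + sqrt(10) ≈ -8122.8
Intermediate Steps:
T(W) = sqrt(2)*sqrt(W) (T(W) = sqrt(2*W) = sqrt(2)*sqrt(W))
X(z) = 2*z*(222 + z) (X(z) = (222 + z)*(2*z) = 2*z*(222 + z))
T(5) - X(o(-14)) = sqrt(2)*sqrt(5) - 2*(3 - 1*(-14))*(222 + (3 - 1*(-14))) = sqrt(10) - 2*(3 + 14)*(222 + (3 + 14)) = sqrt(10) - 2*17*(222 + 17) = sqrt(10) - 2*17*239 = sqrt(10) - 1*8126 = sqrt(10) - 8126 = -8126 + sqrt(10)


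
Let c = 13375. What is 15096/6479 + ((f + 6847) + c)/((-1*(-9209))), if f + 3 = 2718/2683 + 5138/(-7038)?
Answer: 2549385718119490/563326773208947 ≈ 4.5256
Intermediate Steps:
f = -25652416/9441477 (f = -3 + (2718/2683 + 5138/(-7038)) = -3 + (2718*(1/2683) + 5138*(-1/7038)) = -3 + (2718/2683 - 2569/3519) = -3 + 2672015/9441477 = -25652416/9441477 ≈ -2.7170)
15096/6479 + ((f + 6847) + c)/((-1*(-9209))) = 15096/6479 + ((-25652416/9441477 + 6847) + 13375)/((-1*(-9209))) = 15096*(1/6479) + (64620140603/9441477 + 13375)/9209 = 15096/6479 + (190899895478/9441477)*(1/9209) = 15096/6479 + 190899895478/86946561693 = 2549385718119490/563326773208947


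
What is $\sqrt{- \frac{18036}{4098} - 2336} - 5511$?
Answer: $-5511 + \frac{i \sqrt{1091771402}}{683} \approx -5511.0 + 48.378 i$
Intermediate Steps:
$\sqrt{- \frac{18036}{4098} - 2336} - 5511 = \sqrt{\left(-18036\right) \frac{1}{4098} - 2336} - 5511 = \sqrt{- \frac{3006}{683} - 2336} - 5511 = \sqrt{- \frac{1598494}{683}} - 5511 = \frac{i \sqrt{1091771402}}{683} - 5511 = -5511 + \frac{i \sqrt{1091771402}}{683}$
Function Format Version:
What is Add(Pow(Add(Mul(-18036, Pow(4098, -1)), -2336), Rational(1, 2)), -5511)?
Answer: Add(-5511, Mul(Rational(1, 683), I, Pow(1091771402, Rational(1, 2)))) ≈ Add(-5511.0, Mul(48.378, I))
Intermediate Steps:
Add(Pow(Add(Mul(-18036, Pow(4098, -1)), -2336), Rational(1, 2)), -5511) = Add(Pow(Add(Mul(-18036, Rational(1, 4098)), -2336), Rational(1, 2)), -5511) = Add(Pow(Add(Rational(-3006, 683), -2336), Rational(1, 2)), -5511) = Add(Pow(Rational(-1598494, 683), Rational(1, 2)), -5511) = Add(Mul(Rational(1, 683), I, Pow(1091771402, Rational(1, 2))), -5511) = Add(-5511, Mul(Rational(1, 683), I, Pow(1091771402, Rational(1, 2))))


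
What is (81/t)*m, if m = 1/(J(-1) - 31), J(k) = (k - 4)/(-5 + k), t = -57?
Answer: 162/3439 ≈ 0.047107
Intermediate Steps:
J(k) = (-4 + k)/(-5 + k)
m = -6/181 (m = 1/((-4 - 1)/(-5 - 1) - 31) = 1/(-5/(-6) - 31) = 1/(-⅙*(-5) - 31) = 1/(⅚ - 31) = 1/(-181/6) = -6/181 ≈ -0.033149)
(81/t)*m = (81/(-57))*(-6/181) = -1/57*81*(-6/181) = -27/19*(-6/181) = 162/3439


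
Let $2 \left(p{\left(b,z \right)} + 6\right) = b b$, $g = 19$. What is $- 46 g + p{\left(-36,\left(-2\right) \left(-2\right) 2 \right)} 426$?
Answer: $272618$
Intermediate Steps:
$p{\left(b,z \right)} = -6 + \frac{b^{2}}{2}$ ($p{\left(b,z \right)} = -6 + \frac{b b}{2} = -6 + \frac{b^{2}}{2}$)
$- 46 g + p{\left(-36,\left(-2\right) \left(-2\right) 2 \right)} 426 = \left(-46\right) 19 + \left(-6 + \frac{\left(-36\right)^{2}}{2}\right) 426 = -874 + \left(-6 + \frac{1}{2} \cdot 1296\right) 426 = -874 + \left(-6 + 648\right) 426 = -874 + 642 \cdot 426 = -874 + 273492 = 272618$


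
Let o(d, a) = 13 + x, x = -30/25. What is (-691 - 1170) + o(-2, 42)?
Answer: -9246/5 ≈ -1849.2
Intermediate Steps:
x = -6/5 (x = -30*1/25 = -6/5 ≈ -1.2000)
o(d, a) = 59/5 (o(d, a) = 13 - 6/5 = 59/5)
(-691 - 1170) + o(-2, 42) = (-691 - 1170) + 59/5 = -1861 + 59/5 = -9246/5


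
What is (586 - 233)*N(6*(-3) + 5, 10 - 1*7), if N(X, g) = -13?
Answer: -4589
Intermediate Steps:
(586 - 233)*N(6*(-3) + 5, 10 - 1*7) = (586 - 233)*(-13) = 353*(-13) = -4589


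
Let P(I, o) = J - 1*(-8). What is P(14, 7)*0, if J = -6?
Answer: 0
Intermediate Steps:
P(I, o) = 2 (P(I, o) = -6 - 1*(-8) = -6 + 8 = 2)
P(14, 7)*0 = 2*0 = 0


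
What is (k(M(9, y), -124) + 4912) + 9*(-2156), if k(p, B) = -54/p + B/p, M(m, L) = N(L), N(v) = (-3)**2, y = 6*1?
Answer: -130606/9 ≈ -14512.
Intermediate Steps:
y = 6
N(v) = 9
M(m, L) = 9
(k(M(9, y), -124) + 4912) + 9*(-2156) = ((-54 - 124)/9 + 4912) + 9*(-2156) = ((1/9)*(-178) + 4912) - 19404 = (-178/9 + 4912) - 19404 = 44030/9 - 19404 = -130606/9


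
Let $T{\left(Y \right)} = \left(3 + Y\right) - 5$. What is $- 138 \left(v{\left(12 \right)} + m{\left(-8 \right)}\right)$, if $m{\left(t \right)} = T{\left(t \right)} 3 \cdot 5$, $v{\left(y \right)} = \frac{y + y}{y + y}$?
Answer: $20562$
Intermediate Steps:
$T{\left(Y \right)} = -2 + Y$
$v{\left(y \right)} = 1$ ($v{\left(y \right)} = \frac{2 y}{2 y} = 2 y \frac{1}{2 y} = 1$)
$m{\left(t \right)} = -30 + 15 t$ ($m{\left(t \right)} = \left(-2 + t\right) 3 \cdot 5 = \left(-6 + 3 t\right) 5 = -30 + 15 t$)
$- 138 \left(v{\left(12 \right)} + m{\left(-8 \right)}\right) = - 138 \left(1 + \left(-30 + 15 \left(-8\right)\right)\right) = - 138 \left(1 - 150\right) = \left(-138\right) \left(-149\right) = 20562$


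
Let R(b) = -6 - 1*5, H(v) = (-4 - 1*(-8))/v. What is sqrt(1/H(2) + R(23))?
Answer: I*sqrt(42)/2 ≈ 3.2404*I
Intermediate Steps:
H(v) = 4/v (H(v) = (-4 + 8)/v = 4/v)
R(b) = -11 (R(b) = -6 - 5 = -11)
sqrt(1/H(2) + R(23)) = sqrt(1/(4/2) - 11) = sqrt(1/(4*(1/2)) - 11) = sqrt(1/2 - 11) = sqrt(-21/2) = I*sqrt(42)/2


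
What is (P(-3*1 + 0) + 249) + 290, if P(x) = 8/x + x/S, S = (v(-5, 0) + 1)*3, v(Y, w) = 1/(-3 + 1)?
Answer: 1603/3 ≈ 534.33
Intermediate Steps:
v(Y, w) = -½ (v(Y, w) = 1/(-2) = -½)
S = 3/2 (S = (-½ + 1)*3 = (½)*3 = 3/2 ≈ 1.5000)
P(x) = 8/x + 2*x/3 (P(x) = 8/x + x/(3/2) = 8/x + x*(⅔) = 8/x + 2*x/3)
(P(-3*1 + 0) + 249) + 290 = ((8/(-3*1 + 0) + 2*(-3*1 + 0)/3) + 249) + 290 = ((8/(-3 + 0) + 2*(-3 + 0)/3) + 249) + 290 = ((8/(-3) + (⅔)*(-3)) + 249) + 290 = ((8*(-⅓) - 2) + 249) + 290 = ((-8/3 - 2) + 249) + 290 = (-14/3 + 249) + 290 = 733/3 + 290 = 1603/3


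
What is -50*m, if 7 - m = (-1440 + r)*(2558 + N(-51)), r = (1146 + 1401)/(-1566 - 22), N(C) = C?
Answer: -143480087125/794 ≈ -1.8071e+8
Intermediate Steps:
r = -2547/1588 (r = 2547/(-1588) = 2547*(-1/1588) = -2547/1588 ≈ -1.6039)
m = 5739203485/1588 (m = 7 - (-1440 - 2547/1588)*(2558 - 51) = 7 - (-2289267)*2507/1588 = 7 - 1*(-5739192369/1588) = 7 + 5739192369/1588 = 5739203485/1588 ≈ 3.6141e+6)
-50*m = -50*5739203485/1588 = -143480087125/794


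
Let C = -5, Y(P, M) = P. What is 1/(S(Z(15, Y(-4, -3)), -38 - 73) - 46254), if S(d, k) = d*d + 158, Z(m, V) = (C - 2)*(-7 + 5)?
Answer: -1/45900 ≈ -2.1786e-5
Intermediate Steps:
Z(m, V) = 14 (Z(m, V) = (-5 - 2)*(-7 + 5) = -7*(-2) = 14)
S(d, k) = 158 + d**2 (S(d, k) = d**2 + 158 = 158 + d**2)
1/(S(Z(15, Y(-4, -3)), -38 - 73) - 46254) = 1/((158 + 14**2) - 46254) = 1/((158 + 196) - 46254) = 1/(354 - 46254) = 1/(-45900) = -1/45900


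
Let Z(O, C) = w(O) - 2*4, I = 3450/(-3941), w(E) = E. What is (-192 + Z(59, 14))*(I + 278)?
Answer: -153992868/3941 ≈ -39075.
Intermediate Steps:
I = -3450/3941 (I = 3450*(-1/3941) = -3450/3941 ≈ -0.87541)
Z(O, C) = -8 + O (Z(O, C) = O - 2*4 = O - 8 = -8 + O)
(-192 + Z(59, 14))*(I + 278) = (-192 + (-8 + 59))*(-3450/3941 + 278) = (-192 + 51)*(1092148/3941) = -141*1092148/3941 = -153992868/3941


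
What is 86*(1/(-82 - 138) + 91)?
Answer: 860817/110 ≈ 7825.6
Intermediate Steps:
86*(1/(-82 - 138) + 91) = 86*(1/(-220) + 91) = 86*(-1/220 + 91) = 86*(20019/220) = 860817/110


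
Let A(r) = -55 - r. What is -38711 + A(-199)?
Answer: -38567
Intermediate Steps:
-38711 + A(-199) = -38711 + (-55 - 1*(-199)) = -38711 + (-55 + 199) = -38711 + 144 = -38567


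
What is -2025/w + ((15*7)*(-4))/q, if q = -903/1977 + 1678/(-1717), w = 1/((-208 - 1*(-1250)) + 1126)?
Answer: -2374382234180/540873 ≈ -4.3899e+6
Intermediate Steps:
w = 1/2168 (w = 1/((-208 + 1250) + 1126) = 1/(1042 + 1126) = 1/2168 ≈ 0.00046125)
q = -1622619/1131503 (q = -903*1/1977 + 1678*(-1/1717) = -301/659 - 1678/1717 = -1622619/1131503 ≈ -1.4340)
-2025/w + ((15*7)*(-4))/q = -2025/1/2168 + ((15*7)*(-4))/(-1622619/1131503) = -2025*2168 + (105*(-4))*(-1131503/1622619) = -4390200 - 420*(-1131503/1622619) = -4390200 + 158410420/540873 = -2374382234180/540873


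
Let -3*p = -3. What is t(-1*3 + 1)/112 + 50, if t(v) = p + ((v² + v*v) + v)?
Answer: 801/16 ≈ 50.063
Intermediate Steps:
p = 1 (p = -⅓*(-3) = 1)
t(v) = 1 + v + 2*v² (t(v) = 1 + ((v² + v*v) + v) = 1 + ((v² + v²) + v) = 1 + (2*v² + v) = 1 + (v + 2*v²) = 1 + v + 2*v²)
t(-1*3 + 1)/112 + 50 = (1 + (-1*3 + 1) + 2*(-1*3 + 1)²)/112 + 50 = (1 + (-3 + 1) + 2*(-3 + 1)²)/112 + 50 = (1 - 2 + 2*(-2)²)/112 + 50 = (1 - 2 + 2*4)/112 + 50 = (1 - 2 + 8)/112 + 50 = (1/112)*7 + 50 = 1/16 + 50 = 801/16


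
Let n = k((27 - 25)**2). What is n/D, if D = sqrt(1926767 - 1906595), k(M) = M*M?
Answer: 8*sqrt(3)/123 ≈ 0.11265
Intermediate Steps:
k(M) = M**2
n = 16 (n = ((27 - 25)**2)**2 = (2**2)**2 = 4**2 = 16)
D = 82*sqrt(3) (D = sqrt(20172) = 82*sqrt(3) ≈ 142.03)
n/D = 16/((82*sqrt(3))) = 16*(sqrt(3)/246) = 8*sqrt(3)/123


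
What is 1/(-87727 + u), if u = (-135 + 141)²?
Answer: -1/87691 ≈ -1.1404e-5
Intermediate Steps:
u = 36 (u = 6² = 36)
1/(-87727 + u) = 1/(-87727 + 36) = 1/(-87691) = -1/87691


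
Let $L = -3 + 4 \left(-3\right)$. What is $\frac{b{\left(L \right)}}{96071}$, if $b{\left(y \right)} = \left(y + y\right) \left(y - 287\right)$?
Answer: $\frac{9060}{96071} \approx 0.094305$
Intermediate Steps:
$L = -15$ ($L = -3 - 12 = -15$)
$b{\left(y \right)} = 2 y \left(-287 + y\right)$
$\frac{b{\left(L \right)}}{96071} = \frac{2 \left(-15\right) \left(-287 - 15\right)}{96071} = 2 \left(-15\right) \left(-302\right) \frac{1}{96071} = 9060 \cdot \frac{1}{96071} = \frac{9060}{96071}$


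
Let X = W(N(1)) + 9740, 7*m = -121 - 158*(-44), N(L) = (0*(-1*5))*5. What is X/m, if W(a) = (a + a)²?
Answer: 68180/6831 ≈ 9.9810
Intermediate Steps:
N(L) = 0 (N(L) = (0*(-5))*5 = 0*5 = 0)
m = 6831/7 (m = (-121 - 158*(-44))/7 = (-121 + 6952)/7 = (⅐)*6831 = 6831/7 ≈ 975.86)
W(a) = 4*a² (W(a) = (2*a)² = 4*a²)
X = 9740 (X = 4*0² + 9740 = 4*0 + 9740 = 0 + 9740 = 9740)
X/m = 9740/(6831/7) = 9740*(7/6831) = 68180/6831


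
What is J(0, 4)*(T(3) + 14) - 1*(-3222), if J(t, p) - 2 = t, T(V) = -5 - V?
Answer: 3234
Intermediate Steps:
J(t, p) = 2 + t
J(0, 4)*(T(3) + 14) - 1*(-3222) = (2 + 0)*((-5 - 1*3) + 14) - 1*(-3222) = 2*((-5 - 3) + 14) + 3222 = 2*(-8 + 14) + 3222 = 2*6 + 3222 = 12 + 3222 = 3234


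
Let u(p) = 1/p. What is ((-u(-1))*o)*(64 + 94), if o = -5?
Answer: -790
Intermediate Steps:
u(p) = 1/p
((-u(-1))*o)*(64 + 94) = (-1/(-1)*(-5))*(64 + 94) = (-1*(-1)*(-5))*158 = (1*(-5))*158 = -5*158 = -790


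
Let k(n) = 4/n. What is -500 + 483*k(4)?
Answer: -17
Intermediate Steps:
-500 + 483*k(4) = -500 + 483*(4/4) = -500 + 483*(4*(1/4)) = -500 + 483*1 = -500 + 483 = -17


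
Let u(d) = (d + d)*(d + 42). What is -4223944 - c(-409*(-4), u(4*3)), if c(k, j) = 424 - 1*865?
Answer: -4223503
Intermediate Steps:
u(d) = 2*d*(42 + d) (u(d) = (2*d)*(42 + d) = 2*d*(42 + d))
c(k, j) = -441 (c(k, j) = 424 - 865 = -441)
-4223944 - c(-409*(-4), u(4*3)) = -4223944 - 1*(-441) = -4223944 + 441 = -4223503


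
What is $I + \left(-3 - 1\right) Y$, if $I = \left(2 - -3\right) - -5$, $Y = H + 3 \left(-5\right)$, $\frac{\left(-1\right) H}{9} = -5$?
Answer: $-110$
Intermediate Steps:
$H = 45$ ($H = \left(-9\right) \left(-5\right) = 45$)
$Y = 30$ ($Y = 45 + 3 \left(-5\right) = 45 - 15 = 30$)
$I = 10$ ($I = \left(2 + 3\right) + 5 = 5 + 5 = 10$)
$I + \left(-3 - 1\right) Y = 10 + \left(-3 - 1\right) 30 = 10 - 120 = -110$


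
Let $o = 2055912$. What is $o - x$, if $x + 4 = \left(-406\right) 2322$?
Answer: $2998648$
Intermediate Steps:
$x = -942736$ ($x = -4 - 942732 = -942736$)
$o - x = 2055912 - -942736 = 2055912 + 942736 = 2998648$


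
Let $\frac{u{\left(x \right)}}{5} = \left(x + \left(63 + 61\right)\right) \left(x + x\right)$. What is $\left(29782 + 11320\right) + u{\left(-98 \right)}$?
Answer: $15622$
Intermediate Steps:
$u{\left(x \right)} = 10 x \left(124 + x\right)$ ($u{\left(x \right)} = 5 \left(x + \left(63 + 61\right)\right) \left(x + x\right) = 5 \left(x + 124\right) 2 x = 5 \left(124 + x\right) 2 x = 5 \cdot 2 x \left(124 + x\right) = 10 x \left(124 + x\right)$)
$\left(29782 + 11320\right) + u{\left(-98 \right)} = \left(29782 + 11320\right) + 10 \left(-98\right) \left(124 - 98\right) = 41102 + 10 \left(-98\right) 26 = 41102 - 25480 = 15622$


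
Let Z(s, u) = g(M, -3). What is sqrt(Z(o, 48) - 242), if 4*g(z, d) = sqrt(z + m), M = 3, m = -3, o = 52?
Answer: 11*I*sqrt(2) ≈ 15.556*I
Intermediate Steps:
g(z, d) = sqrt(-3 + z)/4 (g(z, d) = sqrt(z - 3)/4 = sqrt(-3 + z)/4)
Z(s, u) = 0 (Z(s, u) = sqrt(-3 + 3)/4 = sqrt(0)/4 = (1/4)*0 = 0)
sqrt(Z(o, 48) - 242) = sqrt(0 - 242) = sqrt(-242) = 11*I*sqrt(2)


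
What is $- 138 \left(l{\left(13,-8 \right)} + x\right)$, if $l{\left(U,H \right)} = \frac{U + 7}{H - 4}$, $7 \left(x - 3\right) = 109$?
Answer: $- \frac{16330}{7} \approx -2332.9$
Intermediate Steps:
$x = \frac{130}{7}$ ($x = 3 + \frac{1}{7} \cdot 109 = 3 + \frac{109}{7} = \frac{130}{7} \approx 18.571$)
$l{\left(U,H \right)} = \frac{7 + U}{-4 + H}$
$- 138 \left(l{\left(13,-8 \right)} + x\right) = - 138 \left(\frac{7 + 13}{-4 - 8} + \frac{130}{7}\right) = - 138 \left(\frac{1}{-12} \cdot 20 + \frac{130}{7}\right) = - 138 \left(\left(- \frac{1}{12}\right) 20 + \frac{130}{7}\right) = - 138 \left(- \frac{5}{3} + \frac{130}{7}\right) = \left(-138\right) \frac{355}{21} = - \frac{16330}{7}$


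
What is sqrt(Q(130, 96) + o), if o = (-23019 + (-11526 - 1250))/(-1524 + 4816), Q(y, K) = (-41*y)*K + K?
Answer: 11*I*sqrt(11455141949)/1646 ≈ 715.26*I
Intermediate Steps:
Q(y, K) = K - 41*K*y (Q(y, K) = -41*K*y + K = K - 41*K*y)
o = -35795/3292 (o = (-23019 - 12776)/3292 = -35795*1/3292 = -35795/3292 ≈ -10.873)
sqrt(Q(130, 96) + o) = sqrt(96*(1 - 41*130) - 35795/3292) = sqrt(96*(1 - 5330) - 35795/3292) = sqrt(96*(-5329) - 35795/3292) = sqrt(-511584 - 35795/3292) = sqrt(-1684170323/3292) = 11*I*sqrt(11455141949)/1646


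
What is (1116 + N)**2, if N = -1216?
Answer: 10000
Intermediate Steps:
(1116 + N)**2 = (1116 - 1216)**2 = (-100)**2 = 10000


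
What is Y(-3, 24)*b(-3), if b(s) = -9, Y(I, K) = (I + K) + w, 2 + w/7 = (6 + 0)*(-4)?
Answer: 1449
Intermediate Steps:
w = -182 (w = -14 + 7*((6 + 0)*(-4)) = -14 + 7*(6*(-4)) = -14 + 7*(-24) = -14 - 168 = -182)
Y(I, K) = -182 + I + K (Y(I, K) = (I + K) - 182 = -182 + I + K)
Y(-3, 24)*b(-3) = (-182 - 3 + 24)*(-9) = -161*(-9) = 1449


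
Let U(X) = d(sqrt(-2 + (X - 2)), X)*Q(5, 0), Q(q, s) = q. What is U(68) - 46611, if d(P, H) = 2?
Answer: -46601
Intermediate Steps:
U(X) = 10 (U(X) = 2*5 = 10)
U(68) - 46611 = 10 - 46611 = -46601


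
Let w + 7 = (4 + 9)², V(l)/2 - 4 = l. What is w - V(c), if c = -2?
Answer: 158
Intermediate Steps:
V(l) = 8 + 2*l
w = 162 (w = -7 + (4 + 9)² = -7 + 13² = -7 + 169 = 162)
w - V(c) = 162 - (8 + 2*(-2)) = 162 - (8 - 4) = 162 - 1*4 = 162 - 4 = 158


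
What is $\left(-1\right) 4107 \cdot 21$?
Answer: $-86247$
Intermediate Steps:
$\left(-1\right) 4107 \cdot 21 = \left(-4107\right) 21 = -86247$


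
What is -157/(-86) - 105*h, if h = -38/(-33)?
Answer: -112653/946 ≈ -119.08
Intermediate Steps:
h = 38/33 (h = -38*(-1/33) = 38/33 ≈ 1.1515)
-157/(-86) - 105*h = -157/(-86) - 105*38/33 = -157*(-1/86) - 1330/11 = 157/86 - 1330/11 = -112653/946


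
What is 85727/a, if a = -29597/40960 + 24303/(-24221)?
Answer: -85049084600320/1712319817 ≈ -49669.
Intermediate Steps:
a = -1712319817/992092160 (a = -29597*1/40960 + 24303*(-1/24221) = -29597/40960 - 24303/24221 = -1712319817/992092160 ≈ -1.7260)
85727/a = 85727/(-1712319817/992092160) = 85727*(-992092160/1712319817) = -85049084600320/1712319817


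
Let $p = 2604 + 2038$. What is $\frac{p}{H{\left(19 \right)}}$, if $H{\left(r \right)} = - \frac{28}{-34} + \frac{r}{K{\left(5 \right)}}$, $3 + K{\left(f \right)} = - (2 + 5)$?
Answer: $- \frac{789140}{183} \approx -4312.2$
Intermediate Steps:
$K{\left(f \right)} = -10$ ($K{\left(f \right)} = -3 - \left(2 + 5\right) = -3 - 7 = -10$)
$p = 4642$
$H{\left(r \right)} = \frac{14}{17} - \frac{r}{10}$ ($H{\left(r \right)} = - \frac{28}{-34} + \frac{r}{-10} = \left(-28\right) \left(- \frac{1}{34}\right) + r \left(- \frac{1}{10}\right) = \frac{14}{17} - \frac{r}{10}$)
$\frac{p}{H{\left(19 \right)}} = \frac{4642}{\frac{14}{17} - \frac{19}{10}} = \frac{4642}{- \frac{183}{170}} = 4642 \left(- \frac{170}{183}\right) = - \frac{789140}{183}$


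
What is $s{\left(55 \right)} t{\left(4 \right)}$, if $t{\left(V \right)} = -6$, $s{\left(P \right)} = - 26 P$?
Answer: $8580$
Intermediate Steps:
$s{\left(55 \right)} t{\left(4 \right)} = \left(-26\right) 55 \left(-6\right) = \left(-1430\right) \left(-6\right) = 8580$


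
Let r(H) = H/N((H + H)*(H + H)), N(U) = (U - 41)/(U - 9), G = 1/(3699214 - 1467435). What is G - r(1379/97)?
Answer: -23149521236465688/1563176208497585 ≈ -14.809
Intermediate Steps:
G = 1/2231779 ≈ 4.4807e-7
N(U) = (-41 + U)/(-9 + U)
r(H) = H*(-9 + 4*H²)/(-41 + 4*H²) (r(H) = H/(((-41 + (H + H)*(H + H))/(-9 + (H + H)*(H + H)))) = H/(((-41 + (2*H)*(2*H))/(-9 + (2*H)*(2*H)))) = H/(((-41 + 4*H²)/(-9 + 4*H²))) = H*((-9 + 4*H²)/(-41 + 4*H²)) = H*(-9 + 4*H²)/(-41 + 4*H²))
G - r(1379/97) = 1/2231779 - 1379/97*(-9 + 4*(1379/97)²)/(-41 + 4*(1379/97)²) = 1/2231779 - 1379*(1/97)*(-9 + 4*(1379*(1/97))²)/(-41 + 4*(1379*(1/97))²) = 1/2231779 - 1379*(-9 + 4*(1379/97)²)/(97*(-41 + 4*(1379/97)²)) = 1/2231779 - 1379*(-9 + 4*(1901641/9409))/(97*(-41 + 4*(1901641/9409))) = 1/2231779 - 1379*(-9 + 7606564/9409)/(97*(-41 + 7606564/9409)) = 1/2231779 - 1379*7521883/(97*7220795/9409*9409) = 1/2231779 - 1379*9409*7521883/(97*7220795*9409) = 1/2231779 - 1*10372676657/700417115 = 1/2231779 - 10372676657/700417115 = -23149521236465688/1563176208497585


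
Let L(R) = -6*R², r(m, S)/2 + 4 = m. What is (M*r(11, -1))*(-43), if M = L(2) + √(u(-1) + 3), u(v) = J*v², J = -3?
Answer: 14448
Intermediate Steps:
u(v) = -3*v²
r(m, S) = -8 + 2*m
M = -24 (M = -6*2² + √(-3*(-1)² + 3) = -6*4 + √(-3*1 + 3) = -24 + √(-3 + 3) = -24 + √0 = -24 + 0 = -24)
(M*r(11, -1))*(-43) = -24*(-8 + 2*11)*(-43) = -24*(-8 + 22)*(-43) = -24*14*(-43) = -336*(-43) = 14448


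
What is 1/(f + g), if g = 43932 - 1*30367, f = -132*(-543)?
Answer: 1/85241 ≈ 1.1731e-5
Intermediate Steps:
f = 71676
g = 13565 (g = 43932 - 30367 = 13565)
1/(f + g) = 1/(71676 + 13565) = 1/85241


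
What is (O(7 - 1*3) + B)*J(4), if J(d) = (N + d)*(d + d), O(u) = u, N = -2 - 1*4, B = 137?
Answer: -2256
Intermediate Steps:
N = -6 (N = -2 - 4 = -6)
J(d) = 2*d*(-6 + d) (J(d) = (-6 + d)*(d + d) = (-6 + d)*(2*d) = 2*d*(-6 + d))
(O(7 - 1*3) + B)*J(4) = ((7 - 1*3) + 137)*(2*4*(-6 + 4)) = ((7 - 3) + 137)*(2*4*(-2)) = (4 + 137)*(-16) = 141*(-16) = -2256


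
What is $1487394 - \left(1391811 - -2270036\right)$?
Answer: $-2174453$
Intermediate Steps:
$1487394 - \left(1391811 - -2270036\right) = 1487394 - \left(1391811 + 2270036\right) = 1487394 - 3661847 = -2174453$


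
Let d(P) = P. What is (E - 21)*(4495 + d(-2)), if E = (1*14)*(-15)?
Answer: -1037883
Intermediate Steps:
E = -210 (E = 14*(-15) = -210)
(E - 21)*(4495 + d(-2)) = (-210 - 21)*(4495 - 2) = -231*4493 = -1037883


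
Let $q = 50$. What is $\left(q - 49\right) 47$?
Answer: $47$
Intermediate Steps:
$\left(q - 49\right) 47 = \left(50 - 49\right) 47 = 1 \cdot 47 = 47$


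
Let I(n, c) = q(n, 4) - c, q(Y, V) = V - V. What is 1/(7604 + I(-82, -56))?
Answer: 1/7660 ≈ 0.00013055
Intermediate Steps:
q(Y, V) = 0
I(n, c) = -c (I(n, c) = 0 - c = -c)
1/(7604 + I(-82, -56)) = 1/(7604 - 1*(-56)) = 1/(7604 + 56) = 1/7660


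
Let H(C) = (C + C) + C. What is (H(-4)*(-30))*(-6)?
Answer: -2160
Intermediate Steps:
H(C) = 3*C (H(C) = 2*C + C = 3*C)
(H(-4)*(-30))*(-6) = ((3*(-4))*(-30))*(-6) = -12*(-30)*(-6) = 360*(-6) = -2160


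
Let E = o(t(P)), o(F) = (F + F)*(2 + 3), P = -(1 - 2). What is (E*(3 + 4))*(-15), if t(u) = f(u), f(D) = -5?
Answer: 5250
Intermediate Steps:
P = 1 (P = -1*(-1) = 1)
t(u) = -5
o(F) = 10*F (o(F) = (2*F)*5 = 10*F)
E = -50 (E = 10*(-5) = -50)
(E*(3 + 4))*(-15) = -50*(3 + 4)*(-15) = -50*7*(-15) = -350*(-15) = 5250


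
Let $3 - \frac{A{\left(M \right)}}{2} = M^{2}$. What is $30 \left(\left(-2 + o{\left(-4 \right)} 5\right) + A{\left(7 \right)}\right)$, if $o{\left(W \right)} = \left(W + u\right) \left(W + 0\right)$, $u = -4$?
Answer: $1980$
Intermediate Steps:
$A{\left(M \right)} = 6 - 2 M^{2}$
$o{\left(W \right)} = W \left(-4 + W\right)$ ($o{\left(W \right)} = \left(W - 4\right) \left(W + 0\right) = \left(-4 + W\right) W = W \left(-4 + W\right)$)
$30 \left(\left(-2 + o{\left(-4 \right)} 5\right) + A{\left(7 \right)}\right) = 30 \left(\left(-2 + - 4 \left(-4 - 4\right) 5\right) + \left(6 - 2 \cdot 7^{2}\right)\right) = 30 \left(\left(-2 + \left(-4\right) \left(-8\right) 5\right) + \left(6 - 98\right)\right) = 30 \left(\left(-2 + 32 \cdot 5\right) + \left(6 - 98\right)\right) = 30 \left(\left(-2 + 160\right) - 92\right) = 30 \left(158 - 92\right) = 30 \cdot 66 = 1980$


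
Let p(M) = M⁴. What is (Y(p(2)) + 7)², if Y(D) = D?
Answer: 529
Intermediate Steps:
(Y(p(2)) + 7)² = (2⁴ + 7)² = (16 + 7)² = 23² = 529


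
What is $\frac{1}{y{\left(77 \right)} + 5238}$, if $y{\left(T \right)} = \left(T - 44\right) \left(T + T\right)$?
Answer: $\frac{1}{10320} \approx 9.6899 \cdot 10^{-5}$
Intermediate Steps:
$y{\left(T \right)} = 2 T \left(-44 + T\right)$ ($y{\left(T \right)} = \left(-44 + T\right) 2 T = 2 T \left(-44 + T\right)$)
$\frac{1}{y{\left(77 \right)} + 5238} = \frac{1}{2 \cdot 77 \left(-44 + 77\right) + 5238} = \frac{1}{2 \cdot 77 \cdot 33 + 5238} = \frac{1}{5082 + 5238} = \frac{1}{10320}$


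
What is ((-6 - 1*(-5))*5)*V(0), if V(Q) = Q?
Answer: 0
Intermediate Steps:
((-6 - 1*(-5))*5)*V(0) = ((-6 - 1*(-5))*5)*0 = ((-6 + 5)*5)*0 = -1*5*0 = -5*0 = 0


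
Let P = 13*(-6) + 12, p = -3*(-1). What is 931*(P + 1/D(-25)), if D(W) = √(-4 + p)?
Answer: -61446 - 931*I ≈ -61446.0 - 931.0*I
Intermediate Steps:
p = 3
P = -66 (P = -78 + 12 = -66)
D(W) = I (D(W) = √(-4 + 3) = √(-1) = I)
931*(P + 1/D(-25)) = 931*(-66 + 1/I) = 931*(-66 - I) = -61446 - 931*I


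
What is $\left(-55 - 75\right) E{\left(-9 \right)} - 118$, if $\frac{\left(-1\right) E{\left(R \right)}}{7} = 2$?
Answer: $1702$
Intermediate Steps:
$E{\left(R \right)} = -14$ ($E{\left(R \right)} = \left(-7\right) 2 = -14$)
$\left(-55 - 75\right) E{\left(-9 \right)} - 118 = \left(-55 - 75\right) \left(-14\right) - 118 = \left(-130\right) \left(-14\right) - 118 = 1820 - 118 = 1702$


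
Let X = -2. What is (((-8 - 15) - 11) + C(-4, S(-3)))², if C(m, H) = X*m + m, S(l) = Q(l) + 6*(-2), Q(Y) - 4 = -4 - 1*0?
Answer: 900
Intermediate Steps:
Q(Y) = 0 (Q(Y) = 4 + (-4 - 1*0) = 4 + (-4 + 0) = 4 - 4 = 0)
S(l) = -12 (S(l) = 0 + 6*(-2) = 0 - 12 = -12)
C(m, H) = -m (C(m, H) = -2*m + m = -m)
(((-8 - 15) - 11) + C(-4, S(-3)))² = (((-8 - 15) - 11) - 1*(-4))² = ((-23 - 11) + 4)² = (-34 + 4)² = (-30)² = 900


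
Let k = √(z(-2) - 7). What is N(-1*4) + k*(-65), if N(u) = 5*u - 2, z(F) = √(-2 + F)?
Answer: -22 - 65*√(-7 + 2*I) ≈ -46.326 - 173.69*I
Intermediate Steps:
N(u) = -2 + 5*u
k = √(-7 + 2*I) (k = √(√(-2 - 2) - 7) = √(√(-4) - 7) = √(2*I - 7) = √(-7 + 2*I) ≈ 0.37424 + 2.6721*I)
N(-1*4) + k*(-65) = (-2 + 5*(-1*4)) + √(-7 + 2*I)*(-65) = (-2 + 5*(-4)) - 65*√(-7 + 2*I) = (-2 - 20) - 65*√(-7 + 2*I) = -22 - 65*√(-7 + 2*I)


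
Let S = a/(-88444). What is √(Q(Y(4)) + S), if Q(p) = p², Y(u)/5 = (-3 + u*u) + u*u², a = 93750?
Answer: 5*√11594582232586/44222 ≈ 385.00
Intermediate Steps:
Y(u) = -15 + 5*u² + 5*u³ (Y(u) = 5*((-3 + u*u) + u*u²) = 5*((-3 + u²) + u³) = 5*(-3 + u² + u³) = -15 + 5*u² + 5*u³)
S = -46875/44222 (S = 93750/(-88444) = 93750*(-1/88444) = -46875/44222 ≈ -1.0600)
√(Q(Y(4)) + S) = √((-15 + 5*4² + 5*4³)² - 46875/44222) = √((-15 + 5*16 + 5*64)² - 46875/44222) = √((-15 + 80 + 320)² - 46875/44222) = √(385² - 46875/44222) = √(148225 - 46875/44222) = √(6554759075/44222) = 5*√11594582232586/44222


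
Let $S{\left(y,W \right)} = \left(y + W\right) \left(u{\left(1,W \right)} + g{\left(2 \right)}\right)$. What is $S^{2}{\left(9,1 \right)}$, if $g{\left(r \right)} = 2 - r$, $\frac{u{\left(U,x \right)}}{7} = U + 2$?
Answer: $44100$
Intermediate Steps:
$u{\left(U,x \right)} = 14 + 7 U$ ($u{\left(U,x \right)} = 7 \left(U + 2\right) = 7 \left(2 + U\right) = 14 + 7 U$)
$S{\left(y,W \right)} = 21 W + 21 y$ ($S{\left(y,W \right)} = \left(y + W\right) \left(\left(14 + 7 \cdot 1\right) + \left(2 - 2\right)\right) = \left(W + y\right) \left(\left(14 + 7\right) + \left(2 - 2\right)\right) = \left(W + y\right) \left(21 + 0\right) = \left(W + y\right) 21 = 21 W + 21 y$)
$S^{2}{\left(9,1 \right)} = \left(21 \cdot 1 + 21 \cdot 9\right)^{2} = \left(21 + 189\right)^{2} = 210^{2} = 44100$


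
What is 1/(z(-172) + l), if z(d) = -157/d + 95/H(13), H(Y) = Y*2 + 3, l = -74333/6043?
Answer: -30142484/244516605 ≈ -0.12327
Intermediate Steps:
l = -74333/6043 (l = -74333*1/6043 = -74333/6043 ≈ -12.301)
H(Y) = 3 + 2*Y (H(Y) = 2*Y + 3 = 3 + 2*Y)
z(d) = 95/29 - 157/d (z(d) = -157/d + 95/(3 + 2*13) = -157/d + 95/(3 + 26) = -157/d + 95/29 = 95/29 - 157/d)
1/(z(-172) + l) = 1/((95/29 - 157/(-172)) - 74333/6043) = 1/((95/29 - 157*(-1/172)) - 74333/6043) = 1/((95/29 + 157/172) - 74333/6043) = 1/(20893/4988 - 74333/6043) = 1/(-244516605/30142484) = -30142484/244516605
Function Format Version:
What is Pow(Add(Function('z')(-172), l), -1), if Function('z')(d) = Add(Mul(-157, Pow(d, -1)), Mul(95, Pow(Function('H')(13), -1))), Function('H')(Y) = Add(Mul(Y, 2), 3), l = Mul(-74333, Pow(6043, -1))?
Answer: Rational(-30142484, 244516605) ≈ -0.12327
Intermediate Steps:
l = Rational(-74333, 6043) (l = Mul(-74333, Rational(1, 6043)) = Rational(-74333, 6043) ≈ -12.301)
Function('H')(Y) = Add(3, Mul(2, Y)) (Function('H')(Y) = Add(Mul(2, Y), 3) = Add(3, Mul(2, Y)))
Function('z')(d) = Add(Rational(95, 29), Mul(-157, Pow(d, -1))) (Function('z')(d) = Add(Mul(-157, Pow(d, -1)), Mul(95, Pow(Add(3, Mul(2, 13)), -1))) = Add(Mul(-157, Pow(d, -1)), Mul(95, Pow(Add(3, 26), -1))) = Add(Mul(-157, Pow(d, -1)), Mul(95, Pow(29, -1))) = Add(Mul(-157, Pow(d, -1)), Mul(95, Rational(1, 29))) = Add(Mul(-157, Pow(d, -1)), Rational(95, 29)) = Add(Rational(95, 29), Mul(-157, Pow(d, -1))))
Pow(Add(Function('z')(-172), l), -1) = Pow(Add(Add(Rational(95, 29), Mul(-157, Pow(-172, -1))), Rational(-74333, 6043)), -1) = Pow(Add(Add(Rational(95, 29), Mul(-157, Rational(-1, 172))), Rational(-74333, 6043)), -1) = Pow(Add(Add(Rational(95, 29), Rational(157, 172)), Rational(-74333, 6043)), -1) = Pow(Add(Rational(20893, 4988), Rational(-74333, 6043)), -1) = Pow(Rational(-244516605, 30142484), -1) = Rational(-30142484, 244516605)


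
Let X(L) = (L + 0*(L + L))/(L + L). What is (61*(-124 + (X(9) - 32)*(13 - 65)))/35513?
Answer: 92354/35513 ≈ 2.6006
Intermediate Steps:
X(L) = ½ (X(L) = (L + 0*(2*L))/((2*L)) = (L + 0)*(1/(2*L)) = L*(1/(2*L)) = ½)
(61*(-124 + (X(9) - 32)*(13 - 65)))/35513 = (61*(-124 + (½ - 32)*(13 - 65)))/35513 = (61*(-124 - 63/2*(-52)))*(1/35513) = (61*(-124 + 1638))*(1/35513) = (61*1514)*(1/35513) = 92354*(1/35513) = 92354/35513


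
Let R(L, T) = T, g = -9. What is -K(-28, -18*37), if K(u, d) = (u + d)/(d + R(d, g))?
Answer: -694/675 ≈ -1.0281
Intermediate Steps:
K(u, d) = (d + u)/(-9 + d) (K(u, d) = (u + d)/(d - 9) = (d + u)/(-9 + d))
-K(-28, -18*37) = -(-18*37 - 28)/(-9 - 18*37) = -(-666 - 28)/(-9 - 666) = -(-694)/(-675) = -(-1)*(-694)/675 = -1*694/675 = -694/675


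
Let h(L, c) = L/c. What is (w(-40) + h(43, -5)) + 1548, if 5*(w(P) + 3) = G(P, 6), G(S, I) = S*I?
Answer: 7442/5 ≈ 1488.4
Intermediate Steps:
G(S, I) = I*S
w(P) = -3 + 6*P/5 (w(P) = -3 + (6*P)/5 = -3 + 6*P/5)
(w(-40) + h(43, -5)) + 1548 = ((-3 + (6/5)*(-40)) + 43/(-5)) + 1548 = ((-3 - 48) + 43*(-⅕)) + 1548 = (-51 - 43/5) + 1548 = -298/5 + 1548 = 7442/5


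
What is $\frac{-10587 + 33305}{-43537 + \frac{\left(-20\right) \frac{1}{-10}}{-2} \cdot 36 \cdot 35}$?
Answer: $- \frac{22718}{44797} \approx -0.50713$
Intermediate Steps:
$\frac{-10587 + 33305}{-43537 + \frac{\left(-20\right) \frac{1}{-10}}{-2} \cdot 36 \cdot 35} = \frac{22718}{-43537 + \left(-20\right) \left(- \frac{1}{10}\right) \left(- \frac{1}{2}\right) 36 \cdot 35} = \frac{22718}{-43537 + 2 \left(- \frac{1}{2}\right) 36 \cdot 35} = \frac{22718}{-43537 + \left(-1\right) 36 \cdot 35} = \frac{22718}{-43537 - 1260} = \frac{22718}{-44797} = 22718 \left(- \frac{1}{44797}\right) = - \frac{22718}{44797}$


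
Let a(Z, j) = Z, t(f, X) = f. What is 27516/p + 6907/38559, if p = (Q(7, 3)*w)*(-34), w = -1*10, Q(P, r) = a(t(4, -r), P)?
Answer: 267595741/13110060 ≈ 20.411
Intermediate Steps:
Q(P, r) = 4
w = -10
p = 1360 (p = (4*(-10))*(-34) = -40*(-34) = 1360)
27516/p + 6907/38559 = 27516/1360 + 6907/38559 = 27516*(1/1360) + 6907*(1/38559) = 6879/340 + 6907/38559 = 267595741/13110060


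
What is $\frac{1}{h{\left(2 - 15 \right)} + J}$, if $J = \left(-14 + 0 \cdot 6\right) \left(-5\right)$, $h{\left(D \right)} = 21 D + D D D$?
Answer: $- \frac{1}{2400} \approx -0.00041667$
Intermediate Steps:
$h{\left(D \right)} = D^{3} + 21 D$ ($h{\left(D \right)} = 21 D + D D^{2} = 21 D + D^{3} = D^{3} + 21 D$)
$J = 70$ ($J = \left(-14 + 0\right) \left(-5\right) = \left(-14\right) \left(-5\right) = 70$)
$\frac{1}{h{\left(2 - 15 \right)} + J} = \frac{1}{\left(2 - 15\right) \left(21 + \left(2 - 15\right)^{2}\right) + 70} = \frac{1}{- 13 \left(21 + \left(-13\right)^{2}\right) + 70} = \frac{1}{- 13 \left(21 + 169\right) + 70} = \frac{1}{\left(-13\right) 190 + 70} = \frac{1}{-2470 + 70} = \frac{1}{-2400} = - \frac{1}{2400}$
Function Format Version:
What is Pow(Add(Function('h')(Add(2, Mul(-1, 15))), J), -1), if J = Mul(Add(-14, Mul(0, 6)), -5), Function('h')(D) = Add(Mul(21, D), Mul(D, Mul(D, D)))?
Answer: Rational(-1, 2400) ≈ -0.00041667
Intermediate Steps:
Function('h')(D) = Add(Pow(D, 3), Mul(21, D)) (Function('h')(D) = Add(Mul(21, D), Mul(D, Pow(D, 2))) = Add(Mul(21, D), Pow(D, 3)) = Add(Pow(D, 3), Mul(21, D)))
J = 70 (J = Mul(Add(-14, 0), -5) = Mul(-14, -5) = 70)
Pow(Add(Function('h')(Add(2, Mul(-1, 15))), J), -1) = Pow(Add(Mul(Add(2, Mul(-1, 15)), Add(21, Pow(Add(2, Mul(-1, 15)), 2))), 70), -1) = Pow(Add(Mul(Add(2, -15), Add(21, Pow(Add(2, -15), 2))), 70), -1) = Pow(Add(Mul(-13, Add(21, Pow(-13, 2))), 70), -1) = Pow(Add(Mul(-13, Add(21, 169)), 70), -1) = Pow(Add(Mul(-13, 190), 70), -1) = Pow(Add(-2470, 70), -1) = Pow(-2400, -1) = Rational(-1, 2400)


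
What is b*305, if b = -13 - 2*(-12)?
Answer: 3355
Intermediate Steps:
b = 11 (b = -13 + 24 = 11)
b*305 = 11*305 = 3355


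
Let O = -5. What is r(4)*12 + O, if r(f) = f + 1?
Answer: 55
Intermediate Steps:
r(f) = 1 + f
r(4)*12 + O = (1 + 4)*12 - 5 = 5*12 - 5 = 60 - 5 = 55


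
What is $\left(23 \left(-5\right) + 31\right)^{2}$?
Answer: $7056$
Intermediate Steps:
$\left(23 \left(-5\right) + 31\right)^{2} = \left(-115 + 31\right)^{2} = \left(-84\right)^{2} = 7056$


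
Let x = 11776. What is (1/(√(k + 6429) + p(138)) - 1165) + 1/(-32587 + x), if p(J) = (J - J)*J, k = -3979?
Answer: -24244816/20811 + √2/70 ≈ -1165.0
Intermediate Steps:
p(J) = 0 (p(J) = 0*J = 0)
(1/(√(k + 6429) + p(138)) - 1165) + 1/(-32587 + x) = (1/(√(-3979 + 6429) + 0) - 1165) + 1/(-32587 + 11776) = (1/(√2450 + 0) - 1165) + 1/(-20811) = (1/(35*√2 + 0) - 1165) - 1/20811 = (1/(35*√2) - 1165) - 1/20811 = (√2/70 - 1165) - 1/20811 = (-1165 + √2/70) - 1/20811 = -24244816/20811 + √2/70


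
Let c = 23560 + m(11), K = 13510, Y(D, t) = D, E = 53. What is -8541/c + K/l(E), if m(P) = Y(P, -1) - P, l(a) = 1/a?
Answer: 16869658259/23560 ≈ 7.1603e+5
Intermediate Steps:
m(P) = 0 (m(P) = P - P = 0)
c = 23560 (c = 23560 + 0 = 23560)
-8541/c + K/l(E) = -8541/23560 + 13510/(1/53) = -8541*1/23560 + 13510/(1/53) = -8541/23560 + 13510*53 = -8541/23560 + 716030 = 16869658259/23560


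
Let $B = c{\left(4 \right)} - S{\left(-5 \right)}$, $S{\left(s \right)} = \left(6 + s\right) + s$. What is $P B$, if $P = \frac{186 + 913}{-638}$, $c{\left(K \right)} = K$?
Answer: $- \frac{4396}{319} \approx -13.781$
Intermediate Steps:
$S{\left(s \right)} = 6 + 2 s$
$B = 8$ ($B = 4 - \left(6 + 2 \left(-5\right)\right) = 4 - \left(6 - 10\right) = 4 - -4 = 4 + 4 = 8$)
$P = - \frac{1099}{638}$ ($P = 1099 \left(- \frac{1}{638}\right) = - \frac{1099}{638} \approx -1.7226$)
$P B = \left(- \frac{1099}{638}\right) 8 = - \frac{4396}{319}$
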